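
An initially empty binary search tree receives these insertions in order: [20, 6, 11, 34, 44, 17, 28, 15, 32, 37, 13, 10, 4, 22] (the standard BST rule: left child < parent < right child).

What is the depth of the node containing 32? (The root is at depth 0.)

3

20: root
6: left child of 20 (depth 1)
11: right child of 6 (depth 2)
34: right child of 20 (depth 1)
44: right child of 34 (depth 2)
17: right child of 11 (depth 3)
28: left child of 34 (depth 2)
15: left child of 17 (depth 4)
32: right child of 28 (depth 3)
37: left child of 44 (depth 3)
13: left child of 15 (depth 5)
10: left child of 11 (depth 3)
4: left child of 6 (depth 2)
22: left child of 28 (depth 3)

Path to 32: 20 → 34 → 28 → 32, which is 3 edges.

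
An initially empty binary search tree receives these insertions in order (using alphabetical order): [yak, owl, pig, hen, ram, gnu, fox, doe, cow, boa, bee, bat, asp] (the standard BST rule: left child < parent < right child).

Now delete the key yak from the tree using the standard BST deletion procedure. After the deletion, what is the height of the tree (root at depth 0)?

Resulting structure (node: left, right):
  yak: L=owl, R=–
  owl: L=hen, R=pig
  pig: L=–, R=ram
  hen: L=gnu, R=–
  ram: L=–, R=–
  gnu: L=fox, R=–
  fox: L=doe, R=–
  doe: L=cow, R=–
  cow: L=boa, R=–
  boa: L=bee, R=–
  bee: L=bat, R=–
  bat: L=asp, R=–
  asp: L=–, R=–

Delete yak (at most one child — splice it out).
After deletion, deepest node is asp at depth 9.

9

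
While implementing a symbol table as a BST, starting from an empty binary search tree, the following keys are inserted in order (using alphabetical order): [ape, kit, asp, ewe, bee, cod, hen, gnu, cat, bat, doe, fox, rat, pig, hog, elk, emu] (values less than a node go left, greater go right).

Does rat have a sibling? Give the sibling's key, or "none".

asp

Resulting structure (node: left, right):
  ape: L=–, R=kit
  kit: L=asp, R=rat
  asp: L=–, R=ewe
  ewe: L=bee, R=hen
  bee: L=bat, R=cod
  cod: L=cat, R=doe
  hen: L=gnu, R=hog
  gnu: L=fox, R=–
  cat: L=–, R=–
  bat: L=–, R=–
  doe: L=–, R=elk
  fox: L=–, R=–
  rat: L=pig, R=–
  pig: L=–, R=–
  hog: L=–, R=–
  elk: L=–, R=emu
  emu: L=–, R=–

rat's parent is kit; the other child of kit is asp.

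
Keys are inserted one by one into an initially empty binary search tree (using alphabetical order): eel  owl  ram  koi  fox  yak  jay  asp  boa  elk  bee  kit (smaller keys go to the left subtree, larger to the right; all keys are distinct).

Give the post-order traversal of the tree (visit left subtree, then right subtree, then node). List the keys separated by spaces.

bee boa asp elk kit jay fox koi yak ram owl eel

eel: root
owl: right child of eel (depth 1)
ram: right child of owl (depth 2)
koi: left child of owl (depth 2)
fox: left child of koi (depth 3)
yak: right child of ram (depth 3)
jay: right child of fox (depth 4)
asp: left child of eel (depth 1)
boa: right child of asp (depth 2)
elk: left child of fox (depth 4)
bee: left child of boa (depth 3)
kit: right child of jay (depth 5)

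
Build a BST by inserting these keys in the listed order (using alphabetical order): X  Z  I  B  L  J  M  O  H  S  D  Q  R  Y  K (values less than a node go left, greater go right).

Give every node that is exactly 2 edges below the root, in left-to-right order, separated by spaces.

B L Y

Resulting structure (node: left, right):
  X: L=I, R=Z
  Z: L=Y, R=–
  I: L=B, R=L
  B: L=–, R=H
  L: L=J, R=M
  J: L=–, R=K
  M: L=–, R=O
  O: L=–, R=S
  H: L=D, R=–
  S: L=Q, R=–
  D: L=–, R=–
  Q: L=–, R=R
  R: L=–, R=–
  Y: L=–, R=–
  K: L=–, R=–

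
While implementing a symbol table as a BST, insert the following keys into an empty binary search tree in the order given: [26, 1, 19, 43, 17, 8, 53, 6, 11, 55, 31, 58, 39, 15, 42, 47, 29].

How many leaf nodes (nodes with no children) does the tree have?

6

Resulting structure (node: left, right):
  26: L=1, R=43
  1: L=–, R=19
  19: L=17, R=–
  43: L=31, R=53
  17: L=8, R=–
  8: L=6, R=11
  53: L=47, R=55
  6: L=–, R=–
  11: L=–, R=15
  55: L=–, R=58
  31: L=29, R=39
  58: L=–, R=–
  39: L=–, R=42
  15: L=–, R=–
  42: L=–, R=–
  47: L=–, R=–
  29: L=–, R=–

Leaves: 6, 15, 29, 42, 47, 58 — 6 in total.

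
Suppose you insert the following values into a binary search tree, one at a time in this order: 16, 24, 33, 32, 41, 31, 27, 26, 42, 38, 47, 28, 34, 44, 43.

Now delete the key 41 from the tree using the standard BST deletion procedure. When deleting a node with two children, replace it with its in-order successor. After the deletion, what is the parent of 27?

Insert 16: tree is empty, so 16 becomes the root.
Insert 24: 24 > 16 → go right. Place as right child of 16.
Insert 33: 33 > 16 → go right; 33 > 24 → go right. Place as right child of 24.
Insert 32: 32 > 16 → go right; 32 > 24 → go right; 32 < 33 → go left. Place as left child of 33.
Insert 41: 41 > 16 → go right; 41 > 24 → go right; 41 > 33 → go right. Place as right child of 33.
Insert 31: 31 > 16 → go right; 31 > 24 → go right; 31 < 33 → go left; 31 < 32 → go left. Place as left child of 32.
Insert 27: 27 > 16 → go right; 27 > 24 → go right; 27 < 33 → go left; 27 < 32 → go left; 27 < 31 → go left. Place as left child of 31.
Insert 26: 26 > 16 → go right; 26 > 24 → go right; 26 < 33 → go left; 26 < 32 → go left; 26 < 31 → go left; 26 < 27 → go left. Place as left child of 27.
Insert 42: 42 > 16 → go right; 42 > 24 → go right; 42 > 33 → go right; 42 > 41 → go right. Place as right child of 41.
Insert 38: 38 > 16 → go right; 38 > 24 → go right; 38 > 33 → go right; 38 < 41 → go left. Place as left child of 41.
Insert 47: 47 > 16 → go right; 47 > 24 → go right; 47 > 33 → go right; 47 > 41 → go right; 47 > 42 → go right. Place as right child of 42.
Insert 28: 28 > 16 → go right; 28 > 24 → go right; 28 < 33 → go left; 28 < 32 → go left; 28 < 31 → go left; 28 > 27 → go right. Place as right child of 27.
Insert 34: 34 > 16 → go right; 34 > 24 → go right; 34 > 33 → go right; 34 < 41 → go left; 34 < 38 → go left. Place as left child of 38.
Insert 44: 44 > 16 → go right; 44 > 24 → go right; 44 > 33 → go right; 44 > 41 → go right; 44 > 42 → go right; 44 < 47 → go left. Place as left child of 47.
Insert 43: 43 > 16 → go right; 43 > 24 → go right; 43 > 33 → go right; 43 > 41 → go right; 43 > 42 → go right; 43 < 47 → go left; 43 < 44 → go left. Place as left child of 44.

Delete 41 (two children — replace with in-order successor).
After deletion, 27's parent is 31.

31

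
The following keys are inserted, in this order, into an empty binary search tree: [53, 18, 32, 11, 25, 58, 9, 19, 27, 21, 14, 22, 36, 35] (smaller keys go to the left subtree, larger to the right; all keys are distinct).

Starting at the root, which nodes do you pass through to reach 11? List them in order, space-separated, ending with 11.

53 18 11

53: root
18: left child of 53 (depth 1)
32: right child of 18 (depth 2)
11: left child of 18 (depth 2)
25: left child of 32 (depth 3)
58: right child of 53 (depth 1)
9: left child of 11 (depth 3)
19: left child of 25 (depth 4)
27: right child of 25 (depth 4)
21: right child of 19 (depth 5)
14: right child of 11 (depth 3)
22: right child of 21 (depth 6)
36: right child of 32 (depth 3)
35: left child of 36 (depth 4)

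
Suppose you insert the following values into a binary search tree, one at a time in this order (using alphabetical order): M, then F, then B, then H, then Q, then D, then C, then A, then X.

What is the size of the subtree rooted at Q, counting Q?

Resulting structure (node: left, right):
  M: L=F, R=Q
  F: L=B, R=H
  B: L=A, R=D
  H: L=–, R=–
  Q: L=–, R=X
  D: L=C, R=–
  C: L=–, R=–
  A: L=–, R=–
  X: L=–, R=–

Subtree rooted at Q contains: Q, X — 2 nodes.

2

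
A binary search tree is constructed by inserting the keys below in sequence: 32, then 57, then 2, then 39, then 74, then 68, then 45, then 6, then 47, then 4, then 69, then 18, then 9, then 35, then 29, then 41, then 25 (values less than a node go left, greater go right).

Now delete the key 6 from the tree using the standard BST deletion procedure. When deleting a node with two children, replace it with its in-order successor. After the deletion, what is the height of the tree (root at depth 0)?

5

Insert 32: tree is empty, so 32 becomes the root.
Insert 57: 57 > 32 → go right. Place as right child of 32.
Insert 2: 2 < 32 → go left. Place as left child of 32.
Insert 39: 39 > 32 → go right; 39 < 57 → go left. Place as left child of 57.
Insert 74: 74 > 32 → go right; 74 > 57 → go right. Place as right child of 57.
Insert 68: 68 > 32 → go right; 68 > 57 → go right; 68 < 74 → go left. Place as left child of 74.
Insert 45: 45 > 32 → go right; 45 < 57 → go left; 45 > 39 → go right. Place as right child of 39.
Insert 6: 6 < 32 → go left; 6 > 2 → go right. Place as right child of 2.
Insert 47: 47 > 32 → go right; 47 < 57 → go left; 47 > 39 → go right; 47 > 45 → go right. Place as right child of 45.
Insert 4: 4 < 32 → go left; 4 > 2 → go right; 4 < 6 → go left. Place as left child of 6.
Insert 69: 69 > 32 → go right; 69 > 57 → go right; 69 < 74 → go left; 69 > 68 → go right. Place as right child of 68.
Insert 18: 18 < 32 → go left; 18 > 2 → go right; 18 > 6 → go right. Place as right child of 6.
Insert 9: 9 < 32 → go left; 9 > 2 → go right; 9 > 6 → go right; 9 < 18 → go left. Place as left child of 18.
Insert 35: 35 > 32 → go right; 35 < 57 → go left; 35 < 39 → go left. Place as left child of 39.
Insert 29: 29 < 32 → go left; 29 > 2 → go right; 29 > 6 → go right; 29 > 18 → go right. Place as right child of 18.
Insert 41: 41 > 32 → go right; 41 < 57 → go left; 41 > 39 → go right; 41 < 45 → go left. Place as left child of 45.
Insert 25: 25 < 32 → go left; 25 > 2 → go right; 25 > 6 → go right; 25 > 18 → go right; 25 < 29 → go left. Place as left child of 29.

Delete 6 (two children — replace with in-order successor).
After deletion, deepest node is 25 at depth 5.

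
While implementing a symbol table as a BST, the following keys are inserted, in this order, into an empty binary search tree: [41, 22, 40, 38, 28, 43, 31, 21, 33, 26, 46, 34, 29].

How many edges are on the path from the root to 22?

41: root
22: left child of 41 (depth 1)
40: right child of 22 (depth 2)
38: left child of 40 (depth 3)
28: left child of 38 (depth 4)
43: right child of 41 (depth 1)
31: right child of 28 (depth 5)
21: left child of 22 (depth 2)
33: right child of 31 (depth 6)
26: left child of 28 (depth 5)
46: right child of 43 (depth 2)
34: right child of 33 (depth 7)
29: left child of 31 (depth 6)

Path to 22: 41 → 22, which is 1 edge.

1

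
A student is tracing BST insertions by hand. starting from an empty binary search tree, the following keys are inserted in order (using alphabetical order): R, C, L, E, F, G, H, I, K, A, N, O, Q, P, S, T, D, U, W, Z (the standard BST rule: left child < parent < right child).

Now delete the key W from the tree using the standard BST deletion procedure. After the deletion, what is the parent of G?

Resulting structure (node: left, right):
  R: L=C, R=S
  C: L=A, R=L
  L: L=E, R=N
  E: L=D, R=F
  F: L=–, R=G
  G: L=–, R=H
  H: L=–, R=I
  I: L=–, R=K
  K: L=–, R=–
  A: L=–, R=–
  N: L=–, R=O
  O: L=–, R=Q
  Q: L=P, R=–
  P: L=–, R=–
  S: L=–, R=T
  T: L=–, R=U
  D: L=–, R=–
  U: L=–, R=W
  W: L=–, R=Z
  Z: L=–, R=–

Delete W (at most one child — splice it out).
After deletion, G's parent is F.

F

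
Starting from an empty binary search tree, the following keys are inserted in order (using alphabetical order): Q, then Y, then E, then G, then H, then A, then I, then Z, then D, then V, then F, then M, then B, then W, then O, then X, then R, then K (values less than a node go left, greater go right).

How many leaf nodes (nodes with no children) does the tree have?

7

Insert Q: tree is empty, so Q becomes the root.
Insert Y: Y > Q → go right. Place as right child of Q.
Insert E: E < Q → go left. Place as left child of Q.
Insert G: G < Q → go left; G > E → go right. Place as right child of E.
Insert H: H < Q → go left; H > E → go right; H > G → go right. Place as right child of G.
Insert A: A < Q → go left; A < E → go left. Place as left child of E.
Insert I: I < Q → go left; I > E → go right; I > G → go right; I > H → go right. Place as right child of H.
Insert Z: Z > Q → go right; Z > Y → go right. Place as right child of Y.
Insert D: D < Q → go left; D < E → go left; D > A → go right. Place as right child of A.
Insert V: V > Q → go right; V < Y → go left. Place as left child of Y.
Insert F: F < Q → go left; F > E → go right; F < G → go left. Place as left child of G.
Insert M: M < Q → go left; M > E → go right; M > G → go right; M > H → go right; M > I → go right. Place as right child of I.
Insert B: B < Q → go left; B < E → go left; B > A → go right; B < D → go left. Place as left child of D.
Insert W: W > Q → go right; W < Y → go left; W > V → go right. Place as right child of V.
Insert O: O < Q → go left; O > E → go right; O > G → go right; O > H → go right; O > I → go right; O > M → go right. Place as right child of M.
Insert X: X > Q → go right; X < Y → go left; X > V → go right; X > W → go right. Place as right child of W.
Insert R: R > Q → go right; R < Y → go left; R < V → go left. Place as left child of V.
Insert K: K < Q → go left; K > E → go right; K > G → go right; K > H → go right; K > I → go right; K < M → go left. Place as left child of M.

Leaves: B, F, K, O, R, X, Z — 7 in total.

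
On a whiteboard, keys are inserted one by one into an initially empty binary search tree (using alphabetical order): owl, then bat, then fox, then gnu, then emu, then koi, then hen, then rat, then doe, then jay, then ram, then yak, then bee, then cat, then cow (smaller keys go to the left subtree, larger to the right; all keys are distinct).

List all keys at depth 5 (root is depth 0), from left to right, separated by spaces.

bee hen

owl: root
bat: left child of owl (depth 1)
fox: right child of bat (depth 2)
gnu: right child of fox (depth 3)
emu: left child of fox (depth 3)
koi: right child of gnu (depth 4)
hen: left child of koi (depth 5)
rat: right child of owl (depth 1)
doe: left child of emu (depth 4)
jay: right child of hen (depth 6)
ram: left child of rat (depth 2)
yak: right child of rat (depth 2)
bee: left child of doe (depth 5)
cat: right child of bee (depth 6)
cow: right child of cat (depth 7)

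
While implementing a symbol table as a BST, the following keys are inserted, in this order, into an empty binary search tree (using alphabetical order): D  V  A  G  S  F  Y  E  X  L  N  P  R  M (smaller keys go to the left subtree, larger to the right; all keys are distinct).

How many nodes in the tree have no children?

5

Resulting structure (node: left, right):
  D: L=A, R=V
  V: L=G, R=Y
  A: L=–, R=–
  G: L=F, R=S
  S: L=L, R=–
  F: L=E, R=–
  Y: L=X, R=–
  E: L=–, R=–
  X: L=–, R=–
  L: L=–, R=N
  N: L=M, R=P
  P: L=–, R=R
  R: L=–, R=–
  M: L=–, R=–

Leaves: A, E, M, R, X — 5 in total.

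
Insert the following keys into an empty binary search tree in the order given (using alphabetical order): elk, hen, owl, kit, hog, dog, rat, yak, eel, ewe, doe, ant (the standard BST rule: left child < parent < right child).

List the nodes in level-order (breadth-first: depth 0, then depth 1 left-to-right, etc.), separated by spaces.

elk: root
hen: right child of elk (depth 1)
owl: right child of hen (depth 2)
kit: left child of owl (depth 3)
hog: left child of kit (depth 4)
dog: left child of elk (depth 1)
rat: right child of owl (depth 3)
yak: right child of rat (depth 4)
eel: right child of dog (depth 2)
ewe: left child of hen (depth 2)
doe: left child of dog (depth 2)
ant: left child of doe (depth 3)

elk dog hen doe eel ewe owl ant kit rat hog yak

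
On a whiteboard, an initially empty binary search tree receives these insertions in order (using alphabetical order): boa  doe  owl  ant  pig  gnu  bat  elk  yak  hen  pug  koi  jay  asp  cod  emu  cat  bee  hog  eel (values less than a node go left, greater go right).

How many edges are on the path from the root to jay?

6

boa: root
doe: right child of boa (depth 1)
owl: right child of doe (depth 2)
ant: left child of boa (depth 1)
pig: right child of owl (depth 3)
gnu: left child of owl (depth 3)
bat: right child of ant (depth 2)
elk: left child of gnu (depth 4)
yak: right child of pig (depth 4)
hen: right child of gnu (depth 4)
pug: left child of yak (depth 5)
koi: right child of hen (depth 5)
jay: left child of koi (depth 6)
asp: left child of bat (depth 3)
cod: left child of doe (depth 2)
emu: right child of elk (depth 5)
cat: left child of cod (depth 3)
bee: right child of bat (depth 3)
hog: left child of jay (depth 7)
eel: left child of elk (depth 5)

Path to jay: boa → doe → owl → gnu → hen → koi → jay, which is 6 edges.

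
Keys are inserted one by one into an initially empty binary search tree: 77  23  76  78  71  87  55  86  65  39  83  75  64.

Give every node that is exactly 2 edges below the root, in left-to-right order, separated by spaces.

Insert 77: tree is empty, so 77 becomes the root.
Insert 23: 23 < 77 → go left. Place as left child of 77.
Insert 76: 76 < 77 → go left; 76 > 23 → go right. Place as right child of 23.
Insert 78: 78 > 77 → go right. Place as right child of 77.
Insert 71: 71 < 77 → go left; 71 > 23 → go right; 71 < 76 → go left. Place as left child of 76.
Insert 87: 87 > 77 → go right; 87 > 78 → go right. Place as right child of 78.
Insert 55: 55 < 77 → go left; 55 > 23 → go right; 55 < 76 → go left; 55 < 71 → go left. Place as left child of 71.
Insert 86: 86 > 77 → go right; 86 > 78 → go right; 86 < 87 → go left. Place as left child of 87.
Insert 65: 65 < 77 → go left; 65 > 23 → go right; 65 < 76 → go left; 65 < 71 → go left; 65 > 55 → go right. Place as right child of 55.
Insert 39: 39 < 77 → go left; 39 > 23 → go right; 39 < 76 → go left; 39 < 71 → go left; 39 < 55 → go left. Place as left child of 55.
Insert 83: 83 > 77 → go right; 83 > 78 → go right; 83 < 87 → go left; 83 < 86 → go left. Place as left child of 86.
Insert 75: 75 < 77 → go left; 75 > 23 → go right; 75 < 76 → go left; 75 > 71 → go right. Place as right child of 71.
Insert 64: 64 < 77 → go left; 64 > 23 → go right; 64 < 76 → go left; 64 < 71 → go left; 64 > 55 → go right; 64 < 65 → go left. Place as left child of 65.

76 87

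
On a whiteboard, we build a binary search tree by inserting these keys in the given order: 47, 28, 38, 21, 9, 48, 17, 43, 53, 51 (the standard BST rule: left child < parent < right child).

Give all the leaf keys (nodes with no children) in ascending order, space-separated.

17 43 51

Insert 47: tree is empty, so 47 becomes the root.
Insert 28: 28 < 47 → go left. Place as left child of 47.
Insert 38: 38 < 47 → go left; 38 > 28 → go right. Place as right child of 28.
Insert 21: 21 < 47 → go left; 21 < 28 → go left. Place as left child of 28.
Insert 9: 9 < 47 → go left; 9 < 28 → go left; 9 < 21 → go left. Place as left child of 21.
Insert 48: 48 > 47 → go right. Place as right child of 47.
Insert 17: 17 < 47 → go left; 17 < 28 → go left; 17 < 21 → go left; 17 > 9 → go right. Place as right child of 9.
Insert 43: 43 < 47 → go left; 43 > 28 → go right; 43 > 38 → go right. Place as right child of 38.
Insert 53: 53 > 47 → go right; 53 > 48 → go right. Place as right child of 48.
Insert 51: 51 > 47 → go right; 51 > 48 → go right; 51 < 53 → go left. Place as left child of 53.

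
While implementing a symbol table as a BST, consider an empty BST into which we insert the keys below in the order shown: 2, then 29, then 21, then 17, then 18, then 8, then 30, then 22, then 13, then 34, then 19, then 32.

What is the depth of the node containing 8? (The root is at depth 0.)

4

Insert 2: tree is empty, so 2 becomes the root.
Insert 29: 29 > 2 → go right. Place as right child of 2.
Insert 21: 21 > 2 → go right; 21 < 29 → go left. Place as left child of 29.
Insert 17: 17 > 2 → go right; 17 < 29 → go left; 17 < 21 → go left. Place as left child of 21.
Insert 18: 18 > 2 → go right; 18 < 29 → go left; 18 < 21 → go left; 18 > 17 → go right. Place as right child of 17.
Insert 8: 8 > 2 → go right; 8 < 29 → go left; 8 < 21 → go left; 8 < 17 → go left. Place as left child of 17.
Insert 30: 30 > 2 → go right; 30 > 29 → go right. Place as right child of 29.
Insert 22: 22 > 2 → go right; 22 < 29 → go left; 22 > 21 → go right. Place as right child of 21.
Insert 13: 13 > 2 → go right; 13 < 29 → go left; 13 < 21 → go left; 13 < 17 → go left; 13 > 8 → go right. Place as right child of 8.
Insert 34: 34 > 2 → go right; 34 > 29 → go right; 34 > 30 → go right. Place as right child of 30.
Insert 19: 19 > 2 → go right; 19 < 29 → go left; 19 < 21 → go left; 19 > 17 → go right; 19 > 18 → go right. Place as right child of 18.
Insert 32: 32 > 2 → go right; 32 > 29 → go right; 32 > 30 → go right; 32 < 34 → go left. Place as left child of 34.

Path to 8: 2 → 29 → 21 → 17 → 8, which is 4 edges.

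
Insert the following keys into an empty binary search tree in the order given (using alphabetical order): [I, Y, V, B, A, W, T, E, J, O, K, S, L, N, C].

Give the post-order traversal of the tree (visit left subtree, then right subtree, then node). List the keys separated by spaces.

Resulting structure (node: left, right):
  I: L=B, R=Y
  Y: L=V, R=–
  V: L=T, R=W
  B: L=A, R=E
  A: L=–, R=–
  W: L=–, R=–
  T: L=J, R=–
  E: L=C, R=–
  J: L=–, R=O
  O: L=K, R=S
  K: L=–, R=L
  S: L=–, R=–
  L: L=–, R=N
  N: L=–, R=–
  C: L=–, R=–

A C E B N L K S O J T W V Y I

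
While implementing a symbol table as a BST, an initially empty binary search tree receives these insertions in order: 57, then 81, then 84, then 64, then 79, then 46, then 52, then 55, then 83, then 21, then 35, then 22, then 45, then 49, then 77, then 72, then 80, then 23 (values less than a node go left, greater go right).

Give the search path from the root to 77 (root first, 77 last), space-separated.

Insert 57: tree is empty, so 57 becomes the root.
Insert 81: 81 > 57 → go right. Place as right child of 57.
Insert 84: 84 > 57 → go right; 84 > 81 → go right. Place as right child of 81.
Insert 64: 64 > 57 → go right; 64 < 81 → go left. Place as left child of 81.
Insert 79: 79 > 57 → go right; 79 < 81 → go left; 79 > 64 → go right. Place as right child of 64.
Insert 46: 46 < 57 → go left. Place as left child of 57.
Insert 52: 52 < 57 → go left; 52 > 46 → go right. Place as right child of 46.
Insert 55: 55 < 57 → go left; 55 > 46 → go right; 55 > 52 → go right. Place as right child of 52.
Insert 83: 83 > 57 → go right; 83 > 81 → go right; 83 < 84 → go left. Place as left child of 84.
Insert 21: 21 < 57 → go left; 21 < 46 → go left. Place as left child of 46.
Insert 35: 35 < 57 → go left; 35 < 46 → go left; 35 > 21 → go right. Place as right child of 21.
Insert 22: 22 < 57 → go left; 22 < 46 → go left; 22 > 21 → go right; 22 < 35 → go left. Place as left child of 35.
Insert 45: 45 < 57 → go left; 45 < 46 → go left; 45 > 21 → go right; 45 > 35 → go right. Place as right child of 35.
Insert 49: 49 < 57 → go left; 49 > 46 → go right; 49 < 52 → go left. Place as left child of 52.
Insert 77: 77 > 57 → go right; 77 < 81 → go left; 77 > 64 → go right; 77 < 79 → go left. Place as left child of 79.
Insert 72: 72 > 57 → go right; 72 < 81 → go left; 72 > 64 → go right; 72 < 79 → go left; 72 < 77 → go left. Place as left child of 77.
Insert 80: 80 > 57 → go right; 80 < 81 → go left; 80 > 64 → go right; 80 > 79 → go right. Place as right child of 79.
Insert 23: 23 < 57 → go left; 23 < 46 → go left; 23 > 21 → go right; 23 < 35 → go left; 23 > 22 → go right. Place as right child of 22.

57 81 64 79 77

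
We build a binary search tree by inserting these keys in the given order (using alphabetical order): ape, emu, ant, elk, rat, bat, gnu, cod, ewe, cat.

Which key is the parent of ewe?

Insert ape: tree is empty, so ape becomes the root.
Insert emu: emu > ape → go right. Place as right child of ape.
Insert ant: ant < ape → go left. Place as left child of ape.
Insert elk: elk > ape → go right; elk < emu → go left. Place as left child of emu.
Insert rat: rat > ape → go right; rat > emu → go right. Place as right child of emu.
Insert bat: bat > ape → go right; bat < emu → go left; bat < elk → go left. Place as left child of elk.
Insert gnu: gnu > ape → go right; gnu > emu → go right; gnu < rat → go left. Place as left child of rat.
Insert cod: cod > ape → go right; cod < emu → go left; cod < elk → go left; cod > bat → go right. Place as right child of bat.
Insert ewe: ewe > ape → go right; ewe > emu → go right; ewe < rat → go left; ewe < gnu → go left. Place as left child of gnu.
Insert cat: cat > ape → go right; cat < emu → go left; cat < elk → go left; cat > bat → go right; cat < cod → go left. Place as left child of cod.

gnu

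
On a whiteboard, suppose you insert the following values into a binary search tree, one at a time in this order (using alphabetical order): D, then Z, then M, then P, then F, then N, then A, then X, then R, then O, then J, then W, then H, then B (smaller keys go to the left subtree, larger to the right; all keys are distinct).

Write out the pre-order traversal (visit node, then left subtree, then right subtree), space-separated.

D: root
Z: right child of D (depth 1)
M: left child of Z (depth 2)
P: right child of M (depth 3)
F: left child of M (depth 3)
N: left child of P (depth 4)
A: left child of D (depth 1)
X: right child of P (depth 4)
R: left child of X (depth 5)
O: right child of N (depth 5)
J: right child of F (depth 4)
W: right child of R (depth 6)
H: left child of J (depth 5)
B: right child of A (depth 2)

D A B Z M F J H P N O X R W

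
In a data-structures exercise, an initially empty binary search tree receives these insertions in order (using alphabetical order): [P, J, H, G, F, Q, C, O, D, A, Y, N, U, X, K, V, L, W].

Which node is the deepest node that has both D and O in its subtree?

Insert P: tree is empty, so P becomes the root.
Insert J: J < P → go left. Place as left child of P.
Insert H: H < P → go left; H < J → go left. Place as left child of J.
Insert G: G < P → go left; G < J → go left; G < H → go left. Place as left child of H.
Insert F: F < P → go left; F < J → go left; F < H → go left; F < G → go left. Place as left child of G.
Insert Q: Q > P → go right. Place as right child of P.
Insert C: C < P → go left; C < J → go left; C < H → go left; C < G → go left; C < F → go left. Place as left child of F.
Insert O: O < P → go left; O > J → go right. Place as right child of J.
Insert D: D < P → go left; D < J → go left; D < H → go left; D < G → go left; D < F → go left; D > C → go right. Place as right child of C.
Insert A: A < P → go left; A < J → go left; A < H → go left; A < G → go left; A < F → go left; A < C → go left. Place as left child of C.
Insert Y: Y > P → go right; Y > Q → go right. Place as right child of Q.
Insert N: N < P → go left; N > J → go right; N < O → go left. Place as left child of O.
Insert U: U > P → go right; U > Q → go right; U < Y → go left. Place as left child of Y.
Insert X: X > P → go right; X > Q → go right; X < Y → go left; X > U → go right. Place as right child of U.
Insert K: K < P → go left; K > J → go right; K < O → go left; K < N → go left. Place as left child of N.
Insert V: V > P → go right; V > Q → go right; V < Y → go left; V > U → go right; V < X → go left. Place as left child of X.
Insert L: L < P → go left; L > J → go right; L < O → go left; L < N → go left; L > K → go right. Place as right child of K.
Insert W: W > P → go right; W > Q → go right; W < Y → go left; W > U → go right; W < X → go left; W > V → go right. Place as right child of V.

Path to D: P → J → H → G → F → C → D
Path to O: P → J → O
The paths share a prefix ending at J, then split left and right.

J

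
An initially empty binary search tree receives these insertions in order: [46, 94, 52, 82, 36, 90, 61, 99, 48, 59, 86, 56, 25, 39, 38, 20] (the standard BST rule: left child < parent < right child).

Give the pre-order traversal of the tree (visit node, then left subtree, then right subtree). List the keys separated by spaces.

46 36 25 20 39 38 94 52 48 82 61 59 56 90 86 99

Insert 46: tree is empty, so 46 becomes the root.
Insert 94: 94 > 46 → go right. Place as right child of 46.
Insert 52: 52 > 46 → go right; 52 < 94 → go left. Place as left child of 94.
Insert 82: 82 > 46 → go right; 82 < 94 → go left; 82 > 52 → go right. Place as right child of 52.
Insert 36: 36 < 46 → go left. Place as left child of 46.
Insert 90: 90 > 46 → go right; 90 < 94 → go left; 90 > 52 → go right; 90 > 82 → go right. Place as right child of 82.
Insert 61: 61 > 46 → go right; 61 < 94 → go left; 61 > 52 → go right; 61 < 82 → go left. Place as left child of 82.
Insert 99: 99 > 46 → go right; 99 > 94 → go right. Place as right child of 94.
Insert 48: 48 > 46 → go right; 48 < 94 → go left; 48 < 52 → go left. Place as left child of 52.
Insert 59: 59 > 46 → go right; 59 < 94 → go left; 59 > 52 → go right; 59 < 82 → go left; 59 < 61 → go left. Place as left child of 61.
Insert 86: 86 > 46 → go right; 86 < 94 → go left; 86 > 52 → go right; 86 > 82 → go right; 86 < 90 → go left. Place as left child of 90.
Insert 56: 56 > 46 → go right; 56 < 94 → go left; 56 > 52 → go right; 56 < 82 → go left; 56 < 61 → go left; 56 < 59 → go left. Place as left child of 59.
Insert 25: 25 < 46 → go left; 25 < 36 → go left. Place as left child of 36.
Insert 39: 39 < 46 → go left; 39 > 36 → go right. Place as right child of 36.
Insert 38: 38 < 46 → go left; 38 > 36 → go right; 38 < 39 → go left. Place as left child of 39.
Insert 20: 20 < 46 → go left; 20 < 36 → go left; 20 < 25 → go left. Place as left child of 25.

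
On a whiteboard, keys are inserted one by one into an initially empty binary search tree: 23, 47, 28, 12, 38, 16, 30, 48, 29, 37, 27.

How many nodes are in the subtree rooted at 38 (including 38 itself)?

4

Insert 23: tree is empty, so 23 becomes the root.
Insert 47: 47 > 23 → go right. Place as right child of 23.
Insert 28: 28 > 23 → go right; 28 < 47 → go left. Place as left child of 47.
Insert 12: 12 < 23 → go left. Place as left child of 23.
Insert 38: 38 > 23 → go right; 38 < 47 → go left; 38 > 28 → go right. Place as right child of 28.
Insert 16: 16 < 23 → go left; 16 > 12 → go right. Place as right child of 12.
Insert 30: 30 > 23 → go right; 30 < 47 → go left; 30 > 28 → go right; 30 < 38 → go left. Place as left child of 38.
Insert 48: 48 > 23 → go right; 48 > 47 → go right. Place as right child of 47.
Insert 29: 29 > 23 → go right; 29 < 47 → go left; 29 > 28 → go right; 29 < 38 → go left; 29 < 30 → go left. Place as left child of 30.
Insert 37: 37 > 23 → go right; 37 < 47 → go left; 37 > 28 → go right; 37 < 38 → go left; 37 > 30 → go right. Place as right child of 30.
Insert 27: 27 > 23 → go right; 27 < 47 → go left; 27 < 28 → go left. Place as left child of 28.

Subtree rooted at 38 contains: 38, 30, 29, 37 — 4 nodes.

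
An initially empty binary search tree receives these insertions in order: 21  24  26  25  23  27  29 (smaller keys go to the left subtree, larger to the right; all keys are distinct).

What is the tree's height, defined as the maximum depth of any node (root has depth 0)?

21: root
24: right child of 21 (depth 1)
26: right child of 24 (depth 2)
25: left child of 26 (depth 3)
23: left child of 24 (depth 2)
27: right child of 26 (depth 3)
29: right child of 27 (depth 4)

The deepest node is 29 at depth 4.

4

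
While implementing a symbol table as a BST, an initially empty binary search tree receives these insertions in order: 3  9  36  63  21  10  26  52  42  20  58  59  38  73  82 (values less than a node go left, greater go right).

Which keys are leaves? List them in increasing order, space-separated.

20 26 38 59 82

Insert 3: tree is empty, so 3 becomes the root.
Insert 9: 9 > 3 → go right. Place as right child of 3.
Insert 36: 36 > 3 → go right; 36 > 9 → go right. Place as right child of 9.
Insert 63: 63 > 3 → go right; 63 > 9 → go right; 63 > 36 → go right. Place as right child of 36.
Insert 21: 21 > 3 → go right; 21 > 9 → go right; 21 < 36 → go left. Place as left child of 36.
Insert 10: 10 > 3 → go right; 10 > 9 → go right; 10 < 36 → go left; 10 < 21 → go left. Place as left child of 21.
Insert 26: 26 > 3 → go right; 26 > 9 → go right; 26 < 36 → go left; 26 > 21 → go right. Place as right child of 21.
Insert 52: 52 > 3 → go right; 52 > 9 → go right; 52 > 36 → go right; 52 < 63 → go left. Place as left child of 63.
Insert 42: 42 > 3 → go right; 42 > 9 → go right; 42 > 36 → go right; 42 < 63 → go left; 42 < 52 → go left. Place as left child of 52.
Insert 20: 20 > 3 → go right; 20 > 9 → go right; 20 < 36 → go left; 20 < 21 → go left; 20 > 10 → go right. Place as right child of 10.
Insert 58: 58 > 3 → go right; 58 > 9 → go right; 58 > 36 → go right; 58 < 63 → go left; 58 > 52 → go right. Place as right child of 52.
Insert 59: 59 > 3 → go right; 59 > 9 → go right; 59 > 36 → go right; 59 < 63 → go left; 59 > 52 → go right; 59 > 58 → go right. Place as right child of 58.
Insert 38: 38 > 3 → go right; 38 > 9 → go right; 38 > 36 → go right; 38 < 63 → go left; 38 < 52 → go left; 38 < 42 → go left. Place as left child of 42.
Insert 73: 73 > 3 → go right; 73 > 9 → go right; 73 > 36 → go right; 73 > 63 → go right. Place as right child of 63.
Insert 82: 82 > 3 → go right; 82 > 9 → go right; 82 > 36 → go right; 82 > 63 → go right; 82 > 73 → go right. Place as right child of 73.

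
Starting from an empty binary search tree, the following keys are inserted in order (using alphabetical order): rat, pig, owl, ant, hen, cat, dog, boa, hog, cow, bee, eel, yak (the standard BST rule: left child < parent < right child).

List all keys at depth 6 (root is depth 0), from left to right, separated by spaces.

boa dog

rat: root
pig: left child of rat (depth 1)
owl: left child of pig (depth 2)
ant: left child of owl (depth 3)
hen: right child of ant (depth 4)
cat: left child of hen (depth 5)
dog: right child of cat (depth 6)
boa: left child of cat (depth 6)
hog: right child of hen (depth 5)
cow: left child of dog (depth 7)
bee: left child of boa (depth 7)
eel: right child of dog (depth 7)
yak: right child of rat (depth 1)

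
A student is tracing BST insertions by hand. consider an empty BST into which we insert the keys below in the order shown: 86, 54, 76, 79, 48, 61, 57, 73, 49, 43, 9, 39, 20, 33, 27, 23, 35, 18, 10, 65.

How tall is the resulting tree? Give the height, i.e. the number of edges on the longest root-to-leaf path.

9

Insert 86: tree is empty, so 86 becomes the root.
Insert 54: 54 < 86 → go left. Place as left child of 86.
Insert 76: 76 < 86 → go left; 76 > 54 → go right. Place as right child of 54.
Insert 79: 79 < 86 → go left; 79 > 54 → go right; 79 > 76 → go right. Place as right child of 76.
Insert 48: 48 < 86 → go left; 48 < 54 → go left. Place as left child of 54.
Insert 61: 61 < 86 → go left; 61 > 54 → go right; 61 < 76 → go left. Place as left child of 76.
Insert 57: 57 < 86 → go left; 57 > 54 → go right; 57 < 76 → go left; 57 < 61 → go left. Place as left child of 61.
Insert 73: 73 < 86 → go left; 73 > 54 → go right; 73 < 76 → go left; 73 > 61 → go right. Place as right child of 61.
Insert 49: 49 < 86 → go left; 49 < 54 → go left; 49 > 48 → go right. Place as right child of 48.
Insert 43: 43 < 86 → go left; 43 < 54 → go left; 43 < 48 → go left. Place as left child of 48.
Insert 9: 9 < 86 → go left; 9 < 54 → go left; 9 < 48 → go left; 9 < 43 → go left. Place as left child of 43.
Insert 39: 39 < 86 → go left; 39 < 54 → go left; 39 < 48 → go left; 39 < 43 → go left; 39 > 9 → go right. Place as right child of 9.
Insert 20: 20 < 86 → go left; 20 < 54 → go left; 20 < 48 → go left; 20 < 43 → go left; 20 > 9 → go right; 20 < 39 → go left. Place as left child of 39.
Insert 33: 33 < 86 → go left; 33 < 54 → go left; 33 < 48 → go left; 33 < 43 → go left; 33 > 9 → go right; 33 < 39 → go left; 33 > 20 → go right. Place as right child of 20.
Insert 27: 27 < 86 → go left; 27 < 54 → go left; 27 < 48 → go left; 27 < 43 → go left; 27 > 9 → go right; 27 < 39 → go left; 27 > 20 → go right; 27 < 33 → go left. Place as left child of 33.
Insert 23: 23 < 86 → go left; 23 < 54 → go left; 23 < 48 → go left; 23 < 43 → go left; 23 > 9 → go right; 23 < 39 → go left; 23 > 20 → go right; 23 < 33 → go left; 23 < 27 → go left. Place as left child of 27.
Insert 35: 35 < 86 → go left; 35 < 54 → go left; 35 < 48 → go left; 35 < 43 → go left; 35 > 9 → go right; 35 < 39 → go left; 35 > 20 → go right; 35 > 33 → go right. Place as right child of 33.
Insert 18: 18 < 86 → go left; 18 < 54 → go left; 18 < 48 → go left; 18 < 43 → go left; 18 > 9 → go right; 18 < 39 → go left; 18 < 20 → go left. Place as left child of 20.
Insert 10: 10 < 86 → go left; 10 < 54 → go left; 10 < 48 → go left; 10 < 43 → go left; 10 > 9 → go right; 10 < 39 → go left; 10 < 20 → go left; 10 < 18 → go left. Place as left child of 18.
Insert 65: 65 < 86 → go left; 65 > 54 → go right; 65 < 76 → go left; 65 > 61 → go right; 65 < 73 → go left. Place as left child of 73.

The deepest node is 23 at depth 9.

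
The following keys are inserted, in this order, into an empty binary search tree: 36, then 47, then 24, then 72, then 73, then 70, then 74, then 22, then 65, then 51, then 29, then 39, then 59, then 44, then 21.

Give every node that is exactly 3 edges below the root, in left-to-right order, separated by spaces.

Insert 36: tree is empty, so 36 becomes the root.
Insert 47: 47 > 36 → go right. Place as right child of 36.
Insert 24: 24 < 36 → go left. Place as left child of 36.
Insert 72: 72 > 36 → go right; 72 > 47 → go right. Place as right child of 47.
Insert 73: 73 > 36 → go right; 73 > 47 → go right; 73 > 72 → go right. Place as right child of 72.
Insert 70: 70 > 36 → go right; 70 > 47 → go right; 70 < 72 → go left. Place as left child of 72.
Insert 74: 74 > 36 → go right; 74 > 47 → go right; 74 > 72 → go right; 74 > 73 → go right. Place as right child of 73.
Insert 22: 22 < 36 → go left; 22 < 24 → go left. Place as left child of 24.
Insert 65: 65 > 36 → go right; 65 > 47 → go right; 65 < 72 → go left; 65 < 70 → go left. Place as left child of 70.
Insert 51: 51 > 36 → go right; 51 > 47 → go right; 51 < 72 → go left; 51 < 70 → go left; 51 < 65 → go left. Place as left child of 65.
Insert 29: 29 < 36 → go left; 29 > 24 → go right. Place as right child of 24.
Insert 39: 39 > 36 → go right; 39 < 47 → go left. Place as left child of 47.
Insert 59: 59 > 36 → go right; 59 > 47 → go right; 59 < 72 → go left; 59 < 70 → go left; 59 < 65 → go left; 59 > 51 → go right. Place as right child of 51.
Insert 44: 44 > 36 → go right; 44 < 47 → go left; 44 > 39 → go right. Place as right child of 39.
Insert 21: 21 < 36 → go left; 21 < 24 → go left; 21 < 22 → go left. Place as left child of 22.

21 44 70 73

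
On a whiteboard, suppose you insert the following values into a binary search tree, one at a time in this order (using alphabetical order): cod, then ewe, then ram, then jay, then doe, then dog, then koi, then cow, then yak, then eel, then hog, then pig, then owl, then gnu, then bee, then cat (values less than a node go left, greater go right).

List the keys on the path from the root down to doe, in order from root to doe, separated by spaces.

cod ewe doe

cod: root
ewe: right child of cod (depth 1)
ram: right child of ewe (depth 2)
jay: left child of ram (depth 3)
doe: left child of ewe (depth 2)
dog: right child of doe (depth 3)
koi: right child of jay (depth 4)
cow: left child of doe (depth 3)
yak: right child of ram (depth 3)
eel: right child of dog (depth 4)
hog: left child of jay (depth 4)
pig: right child of koi (depth 5)
owl: left child of pig (depth 6)
gnu: left child of hog (depth 5)
bee: left child of cod (depth 1)
cat: right child of bee (depth 2)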